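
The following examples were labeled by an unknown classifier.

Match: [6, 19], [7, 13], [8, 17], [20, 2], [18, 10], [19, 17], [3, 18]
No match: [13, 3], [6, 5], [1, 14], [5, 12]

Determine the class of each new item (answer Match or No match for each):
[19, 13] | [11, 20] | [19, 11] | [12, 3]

Match, Match, Match, No match

Every 'Match' example satisfies: sum ≥ 20. None of the 'No match' examples do.
[19, 13] — 19+13 = 32, hence Match. [11, 20] — 11+20 = 31, hence Match. [19, 11] — 19+11 = 30, hence Match. [12, 3] — 12+3 = 15, hence No match.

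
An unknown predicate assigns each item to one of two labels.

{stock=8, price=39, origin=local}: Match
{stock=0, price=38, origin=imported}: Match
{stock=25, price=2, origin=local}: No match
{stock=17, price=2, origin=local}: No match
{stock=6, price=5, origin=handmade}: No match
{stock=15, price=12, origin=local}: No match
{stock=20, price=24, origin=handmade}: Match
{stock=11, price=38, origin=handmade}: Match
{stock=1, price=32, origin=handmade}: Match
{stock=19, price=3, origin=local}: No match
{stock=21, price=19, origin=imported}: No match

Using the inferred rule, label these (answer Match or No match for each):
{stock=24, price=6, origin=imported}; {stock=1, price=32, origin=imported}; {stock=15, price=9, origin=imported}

The pattern is that an item is 'Match' exactly when: price ≥ 24.
{stock=24, price=6, origin=imported}: price = 6, doesn't match → No match.
{stock=1, price=32, origin=imported}: price = 32, qualifies → Match.
{stock=15, price=9, origin=imported}: price = 9, doesn't match → No match.

No match, Match, No match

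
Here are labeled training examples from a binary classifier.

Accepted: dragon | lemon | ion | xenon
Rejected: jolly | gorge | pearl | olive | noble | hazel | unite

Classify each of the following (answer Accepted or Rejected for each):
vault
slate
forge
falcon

The rule appears to be: ends with 'n'.

Rejected, Rejected, Rejected, Accepted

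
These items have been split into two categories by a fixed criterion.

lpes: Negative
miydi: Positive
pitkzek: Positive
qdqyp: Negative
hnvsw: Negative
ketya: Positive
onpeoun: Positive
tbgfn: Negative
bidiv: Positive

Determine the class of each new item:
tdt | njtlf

Negative, Negative

The pattern is that an item is 'Positive' exactly when: has ≥ 2 vowels.
tdt — 0 vowels, hence Negative.
njtlf — 0 vowels, hence Negative.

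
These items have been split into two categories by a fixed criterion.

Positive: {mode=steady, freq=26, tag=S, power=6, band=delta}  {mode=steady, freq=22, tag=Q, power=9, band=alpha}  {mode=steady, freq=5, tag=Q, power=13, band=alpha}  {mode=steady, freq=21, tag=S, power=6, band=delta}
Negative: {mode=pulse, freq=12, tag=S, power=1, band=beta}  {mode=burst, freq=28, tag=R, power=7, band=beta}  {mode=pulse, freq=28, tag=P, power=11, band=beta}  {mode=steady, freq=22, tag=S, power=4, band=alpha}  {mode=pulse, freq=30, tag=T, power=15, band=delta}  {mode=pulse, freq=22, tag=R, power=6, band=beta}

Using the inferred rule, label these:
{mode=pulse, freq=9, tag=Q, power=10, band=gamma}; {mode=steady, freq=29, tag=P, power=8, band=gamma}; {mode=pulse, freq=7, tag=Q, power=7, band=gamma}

Negative, Positive, Negative

The simplest hypothesis consistent with all the labels is: mode is steady AND power ≥ 6.
{mode=pulse, freq=9, tag=Q, power=10, band=gamma}: mode is pulse, power = 10 — fails this test, so Negative. {mode=steady, freq=29, tag=P, power=8, band=gamma}: mode is steady, power = 8 — passes, so Positive. {mode=pulse, freq=7, tag=Q, power=7, band=gamma}: mode is pulse, power = 7 — fails this test, so Negative.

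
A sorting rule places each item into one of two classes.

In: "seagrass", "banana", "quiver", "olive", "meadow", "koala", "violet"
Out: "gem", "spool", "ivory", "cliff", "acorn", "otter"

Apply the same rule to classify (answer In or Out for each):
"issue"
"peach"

The common property of the 'In' items is: has ≥ 3 vowels. No 'Out' item has it.
"issue": 3 vowels, fits → In.
"peach": 2 vowels, does not fit → Out.

In, Out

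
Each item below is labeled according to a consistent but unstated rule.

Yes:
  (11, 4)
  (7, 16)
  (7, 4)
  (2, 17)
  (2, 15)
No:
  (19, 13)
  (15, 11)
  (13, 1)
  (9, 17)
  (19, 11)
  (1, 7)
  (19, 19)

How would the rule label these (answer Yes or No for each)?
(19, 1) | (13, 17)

No, No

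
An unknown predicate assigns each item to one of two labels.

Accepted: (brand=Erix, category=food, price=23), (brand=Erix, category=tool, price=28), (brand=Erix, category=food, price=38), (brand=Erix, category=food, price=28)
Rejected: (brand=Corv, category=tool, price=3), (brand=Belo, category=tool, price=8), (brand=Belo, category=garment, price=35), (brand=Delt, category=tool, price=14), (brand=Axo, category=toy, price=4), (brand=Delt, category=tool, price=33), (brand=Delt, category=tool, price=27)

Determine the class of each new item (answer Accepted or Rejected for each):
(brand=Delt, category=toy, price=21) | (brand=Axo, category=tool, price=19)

The rule appears to be: brand is Erix.
Rejected: (brand=Delt, category=toy, price=21), since brand is Delt.
Rejected: (brand=Axo, category=tool, price=19), since brand is Axo.

Rejected, Rejected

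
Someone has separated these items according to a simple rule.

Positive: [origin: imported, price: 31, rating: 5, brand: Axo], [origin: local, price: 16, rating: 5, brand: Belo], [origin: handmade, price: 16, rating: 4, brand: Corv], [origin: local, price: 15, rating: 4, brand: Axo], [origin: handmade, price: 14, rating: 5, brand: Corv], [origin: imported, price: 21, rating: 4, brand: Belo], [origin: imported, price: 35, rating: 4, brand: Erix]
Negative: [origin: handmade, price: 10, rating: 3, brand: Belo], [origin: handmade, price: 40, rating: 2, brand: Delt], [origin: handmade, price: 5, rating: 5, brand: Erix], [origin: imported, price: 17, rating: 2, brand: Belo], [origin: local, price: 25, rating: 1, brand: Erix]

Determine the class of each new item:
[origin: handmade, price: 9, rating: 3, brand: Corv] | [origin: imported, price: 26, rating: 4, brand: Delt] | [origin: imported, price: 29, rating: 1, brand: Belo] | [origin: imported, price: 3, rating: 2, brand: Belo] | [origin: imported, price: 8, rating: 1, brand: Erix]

Negative, Positive, Negative, Negative, Negative

The simplest hypothesis consistent with all the labels is: rating ≥ 3 AND price ≥ 14.
[origin: handmade, price: 9, rating: 3, brand: Corv]: Negative (rating = 3, price = 9).
[origin: imported, price: 26, rating: 4, brand: Delt]: Positive (rating = 4, price = 26).
[origin: imported, price: 29, rating: 1, brand: Belo]: Negative (rating = 1, price = 29).
[origin: imported, price: 3, rating: 2, brand: Belo]: Negative (rating = 2, price = 3).
[origin: imported, price: 8, rating: 1, brand: Erix]: Negative (rating = 1, price = 8).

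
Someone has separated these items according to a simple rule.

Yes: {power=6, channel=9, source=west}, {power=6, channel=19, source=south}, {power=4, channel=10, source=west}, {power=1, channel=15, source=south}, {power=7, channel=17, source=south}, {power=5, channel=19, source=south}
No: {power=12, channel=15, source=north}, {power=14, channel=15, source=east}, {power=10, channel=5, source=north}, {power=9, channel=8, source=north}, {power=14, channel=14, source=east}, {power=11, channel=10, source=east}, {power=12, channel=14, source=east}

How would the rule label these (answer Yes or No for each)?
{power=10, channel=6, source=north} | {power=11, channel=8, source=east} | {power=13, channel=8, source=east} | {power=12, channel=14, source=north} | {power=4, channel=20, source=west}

No, No, No, No, Yes

A rule that fits every label: power ≤ 7 — true of each 'Yes' example, false of each 'No' one.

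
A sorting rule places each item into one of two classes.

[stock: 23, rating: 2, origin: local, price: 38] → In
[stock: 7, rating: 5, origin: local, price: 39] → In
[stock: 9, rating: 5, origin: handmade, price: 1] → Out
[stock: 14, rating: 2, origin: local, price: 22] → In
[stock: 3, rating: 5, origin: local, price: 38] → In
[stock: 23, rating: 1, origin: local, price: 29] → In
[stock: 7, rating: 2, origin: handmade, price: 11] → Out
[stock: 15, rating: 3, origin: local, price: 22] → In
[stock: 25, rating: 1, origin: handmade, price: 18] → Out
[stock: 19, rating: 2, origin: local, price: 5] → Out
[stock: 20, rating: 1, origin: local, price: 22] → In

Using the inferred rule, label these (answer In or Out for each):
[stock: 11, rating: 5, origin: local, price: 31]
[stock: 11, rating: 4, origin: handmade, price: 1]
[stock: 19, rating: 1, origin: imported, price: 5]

In, Out, Out

Every 'In' example satisfies: price ≥ 22. None of the 'Out' examples do.
[stock: 11, rating: 5, origin: local, price: 31] → price = 31 → In. [stock: 11, rating: 4, origin: handmade, price: 1] → price = 1 → Out. [stock: 19, rating: 1, origin: imported, price: 5] → price = 5 → Out.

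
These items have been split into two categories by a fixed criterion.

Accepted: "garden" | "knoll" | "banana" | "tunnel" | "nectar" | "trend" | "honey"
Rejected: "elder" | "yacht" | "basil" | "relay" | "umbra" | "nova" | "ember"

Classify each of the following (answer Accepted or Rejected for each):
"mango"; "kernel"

Accepted, Accepted

Every 'Accepted' example satisfies: length ≥ 5 AND contains 'n'. None of the 'Rejected' examples do.
"mango": length 5, has 'n' — meets the rule, so Accepted. "kernel": length 6, has 'n' — meets the rule, so Accepted.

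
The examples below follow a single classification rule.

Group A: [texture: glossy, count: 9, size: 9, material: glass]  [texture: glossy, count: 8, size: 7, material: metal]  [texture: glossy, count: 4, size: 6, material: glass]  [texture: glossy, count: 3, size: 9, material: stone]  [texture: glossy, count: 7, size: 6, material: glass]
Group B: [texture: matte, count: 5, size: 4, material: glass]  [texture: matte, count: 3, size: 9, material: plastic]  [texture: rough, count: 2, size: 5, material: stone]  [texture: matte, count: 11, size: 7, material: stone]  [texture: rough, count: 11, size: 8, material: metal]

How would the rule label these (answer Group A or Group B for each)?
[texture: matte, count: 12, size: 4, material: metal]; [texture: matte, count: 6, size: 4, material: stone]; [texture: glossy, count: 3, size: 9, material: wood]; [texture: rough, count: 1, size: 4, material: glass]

Looking at the examples, the only property every 'Group A' case has and every 'Group B' case lacks is: texture is glossy.
[texture: matte, count: 12, size: 4, material: metal]: Group B (texture is matte).
[texture: matte, count: 6, size: 4, material: stone]: Group B (texture is matte).
[texture: glossy, count: 3, size: 9, material: wood]: Group A (texture is glossy).
[texture: rough, count: 1, size: 4, material: glass]: Group B (texture is rough).

Group B, Group B, Group A, Group B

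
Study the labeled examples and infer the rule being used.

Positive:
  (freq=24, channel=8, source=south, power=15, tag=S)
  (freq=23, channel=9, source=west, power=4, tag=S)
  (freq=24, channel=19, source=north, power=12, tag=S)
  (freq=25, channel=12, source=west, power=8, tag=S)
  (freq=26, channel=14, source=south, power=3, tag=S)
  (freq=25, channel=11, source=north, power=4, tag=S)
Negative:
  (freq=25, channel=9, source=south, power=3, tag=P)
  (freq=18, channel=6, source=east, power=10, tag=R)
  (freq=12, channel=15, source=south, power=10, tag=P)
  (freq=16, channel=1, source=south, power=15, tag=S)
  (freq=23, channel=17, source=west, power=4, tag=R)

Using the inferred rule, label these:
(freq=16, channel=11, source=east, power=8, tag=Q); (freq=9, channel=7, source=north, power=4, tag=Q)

Negative, Negative

The simplest hypothesis consistent with all the labels is: tag is S AND freq ≥ 18.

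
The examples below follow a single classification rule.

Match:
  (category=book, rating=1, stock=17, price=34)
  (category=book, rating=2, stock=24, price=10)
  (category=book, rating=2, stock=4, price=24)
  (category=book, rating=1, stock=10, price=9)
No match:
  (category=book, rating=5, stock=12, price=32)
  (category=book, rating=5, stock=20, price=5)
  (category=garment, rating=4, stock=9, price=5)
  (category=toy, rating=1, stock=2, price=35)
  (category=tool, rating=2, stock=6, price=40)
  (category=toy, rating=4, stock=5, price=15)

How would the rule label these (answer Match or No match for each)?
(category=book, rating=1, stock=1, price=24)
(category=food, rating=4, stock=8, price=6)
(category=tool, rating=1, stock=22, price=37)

Match, No match, No match

Every 'Match' example satisfies: category is book AND rating ≤ 2. None of the 'No match' examples do.
Match: (category=book, rating=1, stock=1, price=24), since category is book, rating = 1.
No match: (category=food, rating=4, stock=8, price=6), since category is food, rating = 4.
No match: (category=tool, rating=1, stock=22, price=37), since category is tool, rating = 1.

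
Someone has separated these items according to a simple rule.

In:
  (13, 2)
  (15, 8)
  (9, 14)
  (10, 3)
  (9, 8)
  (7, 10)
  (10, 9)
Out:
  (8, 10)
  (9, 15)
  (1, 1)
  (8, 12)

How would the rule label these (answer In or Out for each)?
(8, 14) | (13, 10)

Rule: sum is odd. This holds for each 'In' example and fails for each 'Out' one.
(8, 14) → 8+14 = 22 → Out. (13, 10) → 13+10 = 23 → In.

Out, In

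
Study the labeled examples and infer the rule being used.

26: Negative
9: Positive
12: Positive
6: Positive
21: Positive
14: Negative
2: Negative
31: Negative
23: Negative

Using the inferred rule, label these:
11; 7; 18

Negative, Negative, Positive

The classifier is using: multiple of 3.
11: Negative (11 = 3·3 + 2). 7: Negative (7 = 3·2 + 1). 18: Positive (18 = 3·6).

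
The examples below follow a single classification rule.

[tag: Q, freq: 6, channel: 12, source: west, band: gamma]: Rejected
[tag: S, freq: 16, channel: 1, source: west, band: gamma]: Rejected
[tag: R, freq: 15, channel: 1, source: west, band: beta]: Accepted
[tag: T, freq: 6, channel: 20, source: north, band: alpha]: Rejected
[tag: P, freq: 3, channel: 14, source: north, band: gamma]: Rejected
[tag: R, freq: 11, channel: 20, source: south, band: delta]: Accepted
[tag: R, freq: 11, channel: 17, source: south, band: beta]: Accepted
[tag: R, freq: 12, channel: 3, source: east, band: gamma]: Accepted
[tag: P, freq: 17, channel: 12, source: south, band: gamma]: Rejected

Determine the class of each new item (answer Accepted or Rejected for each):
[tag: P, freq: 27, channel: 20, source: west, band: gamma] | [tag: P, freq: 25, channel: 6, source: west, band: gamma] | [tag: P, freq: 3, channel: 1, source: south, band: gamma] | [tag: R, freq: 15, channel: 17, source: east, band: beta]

Rejected, Rejected, Rejected, Accepted

Every 'Accepted' example satisfies: tag is R. None of the 'Rejected' examples do.
[tag: P, freq: 27, channel: 20, source: west, band: gamma]: Rejected (tag is P). [tag: P, freq: 25, channel: 6, source: west, band: gamma]: Rejected (tag is P). [tag: P, freq: 3, channel: 1, source: south, band: gamma]: Rejected (tag is P). [tag: R, freq: 15, channel: 17, source: east, band: beta]: Accepted (tag is R).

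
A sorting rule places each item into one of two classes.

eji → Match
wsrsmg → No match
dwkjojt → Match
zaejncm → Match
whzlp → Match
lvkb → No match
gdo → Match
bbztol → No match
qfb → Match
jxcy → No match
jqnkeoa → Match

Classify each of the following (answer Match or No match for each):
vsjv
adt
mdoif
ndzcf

No match, Match, Match, Match

The pattern is that an item is 'Match' exactly when: odd length.
vsjv: No match (length 4).
adt: Match (length 3).
mdoif: Match (length 5).
ndzcf: Match (length 5).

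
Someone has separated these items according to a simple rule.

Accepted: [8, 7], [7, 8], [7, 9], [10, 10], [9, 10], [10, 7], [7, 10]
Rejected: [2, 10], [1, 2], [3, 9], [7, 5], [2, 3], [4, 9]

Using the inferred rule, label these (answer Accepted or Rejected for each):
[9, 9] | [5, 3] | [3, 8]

All 'Accepted' examples share one property — sum ≥ 15 — and every 'Rejected' example lacks it.
[9, 9]: 9+9 = 18, meets the rule → Accepted.
[5, 3]: 5+3 = 8, doesn't match → Rejected.
[3, 8]: 3+8 = 11, doesn't match → Rejected.

Accepted, Rejected, Rejected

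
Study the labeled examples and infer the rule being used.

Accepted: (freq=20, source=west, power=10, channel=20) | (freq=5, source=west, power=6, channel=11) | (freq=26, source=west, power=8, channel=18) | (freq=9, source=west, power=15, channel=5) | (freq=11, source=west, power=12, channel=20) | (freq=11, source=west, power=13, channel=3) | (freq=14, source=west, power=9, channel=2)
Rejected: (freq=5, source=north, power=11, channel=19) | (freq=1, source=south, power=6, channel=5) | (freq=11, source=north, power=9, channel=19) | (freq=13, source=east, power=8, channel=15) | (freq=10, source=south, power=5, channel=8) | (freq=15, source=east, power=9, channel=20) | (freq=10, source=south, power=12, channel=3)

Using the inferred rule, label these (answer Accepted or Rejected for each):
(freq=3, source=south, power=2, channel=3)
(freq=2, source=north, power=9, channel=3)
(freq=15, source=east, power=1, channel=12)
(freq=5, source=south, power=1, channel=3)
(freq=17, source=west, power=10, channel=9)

'Accepted' ⟺ source is west.
(freq=3, source=south, power=2, channel=3): source is south — does not fit, so Rejected.
(freq=2, source=north, power=9, channel=3): source is north — does not fit, so Rejected.
(freq=15, source=east, power=1, channel=12): source is east — does not fit, so Rejected.
(freq=5, source=south, power=1, channel=3): source is south — does not fit, so Rejected.
(freq=17, source=west, power=10, channel=9): source is west — meets the rule, so Accepted.

Rejected, Rejected, Rejected, Rejected, Accepted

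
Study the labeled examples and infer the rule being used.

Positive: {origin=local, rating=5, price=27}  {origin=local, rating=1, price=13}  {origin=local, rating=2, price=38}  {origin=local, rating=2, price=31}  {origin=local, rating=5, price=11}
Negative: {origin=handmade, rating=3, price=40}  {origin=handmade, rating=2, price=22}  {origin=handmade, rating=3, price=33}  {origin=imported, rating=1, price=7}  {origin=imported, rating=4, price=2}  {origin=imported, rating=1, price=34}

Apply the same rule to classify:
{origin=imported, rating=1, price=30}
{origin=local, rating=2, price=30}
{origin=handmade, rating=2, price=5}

Negative, Positive, Negative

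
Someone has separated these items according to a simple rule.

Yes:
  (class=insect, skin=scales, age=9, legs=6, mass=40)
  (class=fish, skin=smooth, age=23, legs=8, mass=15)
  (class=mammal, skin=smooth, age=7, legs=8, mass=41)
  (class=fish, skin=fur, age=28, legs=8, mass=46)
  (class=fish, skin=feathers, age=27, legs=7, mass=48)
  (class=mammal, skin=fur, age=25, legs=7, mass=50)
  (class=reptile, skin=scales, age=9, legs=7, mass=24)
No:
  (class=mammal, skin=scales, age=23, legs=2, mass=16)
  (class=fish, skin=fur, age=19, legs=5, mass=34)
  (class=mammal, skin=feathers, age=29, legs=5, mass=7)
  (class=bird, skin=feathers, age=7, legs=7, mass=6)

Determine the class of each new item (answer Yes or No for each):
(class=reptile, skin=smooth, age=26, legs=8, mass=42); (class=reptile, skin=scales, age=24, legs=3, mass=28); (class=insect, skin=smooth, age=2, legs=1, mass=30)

Yes, No, No

The rule appears to be: mass ≥ 7 AND legs ≥ 6.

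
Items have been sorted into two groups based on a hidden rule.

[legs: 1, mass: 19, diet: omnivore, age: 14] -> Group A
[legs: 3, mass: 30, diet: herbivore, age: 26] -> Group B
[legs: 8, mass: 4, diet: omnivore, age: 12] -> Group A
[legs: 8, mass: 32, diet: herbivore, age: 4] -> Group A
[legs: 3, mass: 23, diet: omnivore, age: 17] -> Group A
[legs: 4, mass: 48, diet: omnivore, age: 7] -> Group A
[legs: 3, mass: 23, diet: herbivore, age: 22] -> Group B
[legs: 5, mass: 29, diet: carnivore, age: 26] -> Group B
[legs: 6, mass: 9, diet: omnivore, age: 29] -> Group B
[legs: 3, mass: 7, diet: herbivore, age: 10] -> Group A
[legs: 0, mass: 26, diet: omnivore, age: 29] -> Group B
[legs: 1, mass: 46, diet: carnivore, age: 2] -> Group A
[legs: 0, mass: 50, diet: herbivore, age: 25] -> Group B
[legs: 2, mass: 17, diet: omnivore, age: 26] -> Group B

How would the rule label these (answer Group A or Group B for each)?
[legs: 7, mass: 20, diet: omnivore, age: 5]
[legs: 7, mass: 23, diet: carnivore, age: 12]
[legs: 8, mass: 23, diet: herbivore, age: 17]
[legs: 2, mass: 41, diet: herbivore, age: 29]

Group A, Group A, Group A, Group B

The pattern is that an item is 'Group A' exactly when: age ≤ 17.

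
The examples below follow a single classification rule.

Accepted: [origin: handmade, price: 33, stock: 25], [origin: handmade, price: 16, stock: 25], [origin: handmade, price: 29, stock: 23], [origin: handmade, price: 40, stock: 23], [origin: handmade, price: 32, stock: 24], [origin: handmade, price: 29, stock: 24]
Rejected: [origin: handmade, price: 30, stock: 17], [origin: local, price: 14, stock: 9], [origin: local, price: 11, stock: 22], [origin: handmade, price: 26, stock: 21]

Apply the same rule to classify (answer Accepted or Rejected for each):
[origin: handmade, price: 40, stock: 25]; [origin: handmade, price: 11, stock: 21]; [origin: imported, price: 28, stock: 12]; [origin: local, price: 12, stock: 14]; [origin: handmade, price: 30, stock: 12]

The simplest hypothesis consistent with all the labels is: stock ≥ 23.

Accepted, Rejected, Rejected, Rejected, Rejected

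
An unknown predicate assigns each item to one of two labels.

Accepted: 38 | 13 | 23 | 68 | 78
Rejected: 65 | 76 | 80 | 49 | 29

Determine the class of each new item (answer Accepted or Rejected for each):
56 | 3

Rejected, Accepted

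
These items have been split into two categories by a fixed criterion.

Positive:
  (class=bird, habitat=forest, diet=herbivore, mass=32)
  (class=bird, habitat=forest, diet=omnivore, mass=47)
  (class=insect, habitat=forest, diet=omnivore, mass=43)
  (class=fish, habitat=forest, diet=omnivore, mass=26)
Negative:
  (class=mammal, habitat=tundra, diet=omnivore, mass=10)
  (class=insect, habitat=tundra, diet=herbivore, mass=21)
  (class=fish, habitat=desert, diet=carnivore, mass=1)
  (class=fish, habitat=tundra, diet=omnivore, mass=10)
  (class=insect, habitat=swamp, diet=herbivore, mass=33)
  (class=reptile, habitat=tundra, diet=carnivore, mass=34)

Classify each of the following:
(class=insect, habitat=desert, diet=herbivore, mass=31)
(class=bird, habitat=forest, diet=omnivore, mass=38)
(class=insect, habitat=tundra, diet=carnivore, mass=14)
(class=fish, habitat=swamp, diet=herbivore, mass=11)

Negative, Positive, Negative, Negative

Rule: habitat is forest. This holds for each 'Positive' example and fails for each 'Negative' one.
(class=insect, habitat=desert, diet=herbivore, mass=31): Negative (habitat is desert). (class=bird, habitat=forest, diet=omnivore, mass=38): Positive (habitat is forest). (class=insect, habitat=tundra, diet=carnivore, mass=14): Negative (habitat is tundra). (class=fish, habitat=swamp, diet=herbivore, mass=11): Negative (habitat is swamp).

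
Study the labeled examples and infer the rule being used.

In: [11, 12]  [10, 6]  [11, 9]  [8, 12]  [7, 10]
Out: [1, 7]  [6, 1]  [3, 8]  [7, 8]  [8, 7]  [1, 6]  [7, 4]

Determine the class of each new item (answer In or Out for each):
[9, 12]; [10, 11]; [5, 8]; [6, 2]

In, In, Out, Out

The classifier is using: sum ≥ 16.
In: [9, 12], since 9+12 = 21. In: [10, 11], since 10+11 = 21. Out: [5, 8], since 5+8 = 13. Out: [6, 2], since 6+2 = 8.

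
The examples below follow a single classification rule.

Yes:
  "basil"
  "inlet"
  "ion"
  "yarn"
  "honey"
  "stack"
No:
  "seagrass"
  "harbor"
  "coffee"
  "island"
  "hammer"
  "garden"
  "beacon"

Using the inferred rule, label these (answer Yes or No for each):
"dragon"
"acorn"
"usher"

No, Yes, Yes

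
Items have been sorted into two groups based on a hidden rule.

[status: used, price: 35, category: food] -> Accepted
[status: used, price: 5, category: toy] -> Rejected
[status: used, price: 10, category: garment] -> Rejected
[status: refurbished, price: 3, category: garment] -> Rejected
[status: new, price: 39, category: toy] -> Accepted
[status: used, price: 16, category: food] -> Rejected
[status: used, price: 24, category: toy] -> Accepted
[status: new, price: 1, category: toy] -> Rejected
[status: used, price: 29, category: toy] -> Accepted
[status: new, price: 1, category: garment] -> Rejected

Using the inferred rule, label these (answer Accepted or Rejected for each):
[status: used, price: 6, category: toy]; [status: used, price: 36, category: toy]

Rejected, Accepted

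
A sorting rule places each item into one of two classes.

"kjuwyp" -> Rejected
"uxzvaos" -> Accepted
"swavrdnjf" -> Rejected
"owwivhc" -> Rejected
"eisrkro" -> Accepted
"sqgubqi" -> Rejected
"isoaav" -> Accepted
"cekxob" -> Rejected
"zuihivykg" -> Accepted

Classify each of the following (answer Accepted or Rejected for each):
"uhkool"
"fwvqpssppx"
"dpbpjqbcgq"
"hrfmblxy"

The common property of the 'Accepted' items is: has ≥ 3 vowels. No 'Rejected' item has it.
"uhkool" → 3 vowels → Accepted. "fwvqpssppx" → 0 vowels → Rejected. "dpbpjqbcgq" → 0 vowels → Rejected. "hrfmblxy" → 0 vowels → Rejected.

Accepted, Rejected, Rejected, Rejected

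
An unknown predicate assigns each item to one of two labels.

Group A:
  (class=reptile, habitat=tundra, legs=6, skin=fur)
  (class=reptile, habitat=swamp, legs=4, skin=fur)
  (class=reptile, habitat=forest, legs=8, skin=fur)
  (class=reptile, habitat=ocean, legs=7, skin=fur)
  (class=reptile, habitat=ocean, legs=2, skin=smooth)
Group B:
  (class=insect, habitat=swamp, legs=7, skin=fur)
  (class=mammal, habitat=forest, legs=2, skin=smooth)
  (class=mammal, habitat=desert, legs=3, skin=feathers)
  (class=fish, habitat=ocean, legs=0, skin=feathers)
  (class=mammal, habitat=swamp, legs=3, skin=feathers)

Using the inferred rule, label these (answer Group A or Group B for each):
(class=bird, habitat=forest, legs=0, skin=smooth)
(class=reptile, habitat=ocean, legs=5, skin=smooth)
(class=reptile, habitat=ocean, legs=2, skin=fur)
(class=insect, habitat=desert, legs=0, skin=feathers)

Group B, Group A, Group A, Group B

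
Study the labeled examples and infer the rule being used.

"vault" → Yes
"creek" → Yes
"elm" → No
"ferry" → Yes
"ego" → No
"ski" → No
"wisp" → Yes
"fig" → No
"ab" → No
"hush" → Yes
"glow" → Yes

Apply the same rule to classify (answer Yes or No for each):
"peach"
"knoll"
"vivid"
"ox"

Yes, Yes, Yes, No

All 'Yes' examples share one property — length ≥ 4 — and every 'No' example lacks it.
"peach" → length 5 → Yes. "knoll" → length 5 → Yes. "vivid" → length 5 → Yes. "ox" → length 2 → No.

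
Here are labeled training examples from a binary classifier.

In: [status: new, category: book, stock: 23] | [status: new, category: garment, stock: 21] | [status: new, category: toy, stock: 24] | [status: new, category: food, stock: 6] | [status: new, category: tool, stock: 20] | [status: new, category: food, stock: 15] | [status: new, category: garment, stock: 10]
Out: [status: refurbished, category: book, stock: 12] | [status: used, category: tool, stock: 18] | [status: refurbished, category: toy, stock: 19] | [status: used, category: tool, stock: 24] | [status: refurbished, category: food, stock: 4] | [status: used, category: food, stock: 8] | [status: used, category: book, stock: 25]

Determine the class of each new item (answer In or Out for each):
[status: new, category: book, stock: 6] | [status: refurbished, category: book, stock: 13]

In, Out

The simplest hypothesis consistent with all the labels is: status is new.
In: [status: new, category: book, stock: 6], since status is new.
Out: [status: refurbished, category: book, stock: 13], since status is refurbished.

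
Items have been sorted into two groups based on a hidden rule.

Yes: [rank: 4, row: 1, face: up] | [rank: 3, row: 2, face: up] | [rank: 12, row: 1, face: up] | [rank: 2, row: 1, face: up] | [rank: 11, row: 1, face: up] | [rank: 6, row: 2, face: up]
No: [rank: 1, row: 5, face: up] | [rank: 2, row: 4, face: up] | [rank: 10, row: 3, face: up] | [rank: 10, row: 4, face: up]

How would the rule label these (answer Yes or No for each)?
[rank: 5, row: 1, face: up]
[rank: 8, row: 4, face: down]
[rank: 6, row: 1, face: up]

Yes, No, Yes

Rule: row ≤ 2. This holds for each 'Yes' example and fails for each 'No' one.
[rank: 5, row: 1, face: up] — row = 1, hence Yes.
[rank: 8, row: 4, face: down] — row = 4, hence No.
[rank: 6, row: 1, face: up] — row = 1, hence Yes.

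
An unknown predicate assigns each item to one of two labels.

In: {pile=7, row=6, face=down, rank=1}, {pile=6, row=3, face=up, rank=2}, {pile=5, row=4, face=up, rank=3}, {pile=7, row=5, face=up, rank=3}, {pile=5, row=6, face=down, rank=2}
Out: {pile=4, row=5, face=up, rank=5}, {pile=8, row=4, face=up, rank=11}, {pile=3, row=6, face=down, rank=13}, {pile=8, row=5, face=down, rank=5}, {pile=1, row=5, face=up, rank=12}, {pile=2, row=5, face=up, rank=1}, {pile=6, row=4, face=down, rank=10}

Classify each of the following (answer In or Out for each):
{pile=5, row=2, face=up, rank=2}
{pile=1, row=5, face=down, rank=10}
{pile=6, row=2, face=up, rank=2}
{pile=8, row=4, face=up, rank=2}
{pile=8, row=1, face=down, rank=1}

In, Out, In, In, In

'In' ⟺ pile ≥ 3 AND rank ≤ 3.
{pile=5, row=2, face=up, rank=2}: pile = 5, rank = 2, matches → In.
{pile=1, row=5, face=down, rank=10}: pile = 1, rank = 10, fails the rule → Out.
{pile=6, row=2, face=up, rank=2}: pile = 6, rank = 2, matches → In.
{pile=8, row=4, face=up, rank=2}: pile = 8, rank = 2, matches → In.
{pile=8, row=1, face=down, rank=1}: pile = 8, rank = 1, matches → In.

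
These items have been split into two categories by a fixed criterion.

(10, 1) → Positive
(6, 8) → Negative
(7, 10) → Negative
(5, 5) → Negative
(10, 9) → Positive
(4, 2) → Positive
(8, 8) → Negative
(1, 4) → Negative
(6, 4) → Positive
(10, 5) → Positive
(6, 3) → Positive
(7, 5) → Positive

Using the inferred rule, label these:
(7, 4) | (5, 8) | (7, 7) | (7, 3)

All 'Positive' examples share one property — first > second — and every 'Negative' example lacks it.
(7, 4): Positive (7 > 4).
(5, 8): Negative (5 < 8).
(7, 7): Negative (7 = 7).
(7, 3): Positive (7 > 3).

Positive, Negative, Negative, Positive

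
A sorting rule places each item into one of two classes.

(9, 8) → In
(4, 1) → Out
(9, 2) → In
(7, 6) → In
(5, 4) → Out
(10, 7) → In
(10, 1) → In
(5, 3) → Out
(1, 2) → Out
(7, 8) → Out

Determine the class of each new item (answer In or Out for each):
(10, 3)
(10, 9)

In, In

The simplest hypothesis consistent with all the labels is: first > second AND sum ≥ 11.
(10, 3) — 10 > 3, 10+3 = 13, hence In.
(10, 9) — 10 > 9, 10+9 = 19, hence In.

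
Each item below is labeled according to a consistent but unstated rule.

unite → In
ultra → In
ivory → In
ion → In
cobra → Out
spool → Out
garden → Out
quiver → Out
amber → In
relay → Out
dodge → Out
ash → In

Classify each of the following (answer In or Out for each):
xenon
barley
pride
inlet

Out, Out, Out, In

Checking candidate rules against both groups, what survives is: starts with a vowel.
xenon → starts with 'x' → Out.
barley → starts with 'b' → Out.
pride → starts with 'p' → Out.
inlet → starts with 'i' → In.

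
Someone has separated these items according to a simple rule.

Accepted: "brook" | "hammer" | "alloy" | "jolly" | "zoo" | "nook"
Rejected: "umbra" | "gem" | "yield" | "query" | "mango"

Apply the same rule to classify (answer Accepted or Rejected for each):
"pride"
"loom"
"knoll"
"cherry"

Rejected, Accepted, Accepted, Accepted

The classifier is using: has a double letter.
"pride": no doubled letter — does not fit, so Rejected.
"loom": 'oo' doubled — matches, so Accepted.
"knoll": 'll' doubled — matches, so Accepted.
"cherry": 'rr' doubled — matches, so Accepted.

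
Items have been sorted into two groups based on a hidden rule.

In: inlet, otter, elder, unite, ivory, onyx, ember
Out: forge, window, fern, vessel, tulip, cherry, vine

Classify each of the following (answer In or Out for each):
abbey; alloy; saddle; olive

The simplest hypothesis consistent with all the labels is: starts with a vowel.
abbey: starts with 'a' — satisfies this, so In.
alloy: starts with 'a' — satisfies this, so In.
saddle: starts with 's' — doesn't match, so Out.
olive: starts with 'o' — satisfies this, so In.

In, In, Out, In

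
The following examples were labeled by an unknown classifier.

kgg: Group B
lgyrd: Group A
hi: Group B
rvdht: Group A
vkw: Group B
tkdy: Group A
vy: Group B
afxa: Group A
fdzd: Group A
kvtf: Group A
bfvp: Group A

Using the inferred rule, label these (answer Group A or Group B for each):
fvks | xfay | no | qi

Group A, Group A, Group B, Group B

The pattern is that an item is 'Group A' exactly when: length ≥ 4.
fvks: length 4, fits → Group A. xfay: length 4, fits → Group A. no: length 2, lacks this property → Group B. qi: length 2, lacks this property → Group B.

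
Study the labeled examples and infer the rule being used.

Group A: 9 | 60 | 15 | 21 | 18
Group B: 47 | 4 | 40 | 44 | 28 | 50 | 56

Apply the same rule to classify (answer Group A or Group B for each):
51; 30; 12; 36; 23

Group A, Group A, Group A, Group A, Group B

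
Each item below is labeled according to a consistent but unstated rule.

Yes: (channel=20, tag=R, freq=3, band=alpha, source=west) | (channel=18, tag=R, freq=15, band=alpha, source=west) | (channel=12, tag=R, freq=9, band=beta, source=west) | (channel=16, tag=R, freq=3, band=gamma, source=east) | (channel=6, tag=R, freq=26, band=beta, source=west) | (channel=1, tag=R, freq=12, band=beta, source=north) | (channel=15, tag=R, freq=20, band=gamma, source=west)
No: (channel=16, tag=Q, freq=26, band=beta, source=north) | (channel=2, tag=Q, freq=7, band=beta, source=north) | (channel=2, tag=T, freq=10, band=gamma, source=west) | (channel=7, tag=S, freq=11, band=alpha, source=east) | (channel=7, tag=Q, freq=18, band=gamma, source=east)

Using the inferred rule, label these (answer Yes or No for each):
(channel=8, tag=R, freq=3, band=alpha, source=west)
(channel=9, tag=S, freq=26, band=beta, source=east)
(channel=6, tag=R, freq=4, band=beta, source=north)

Yes, No, Yes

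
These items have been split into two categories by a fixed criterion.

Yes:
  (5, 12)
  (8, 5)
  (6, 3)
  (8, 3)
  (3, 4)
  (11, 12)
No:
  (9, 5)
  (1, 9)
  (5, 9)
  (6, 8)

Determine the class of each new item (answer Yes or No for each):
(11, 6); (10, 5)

Yes, Yes

Rule: sum is odd. This holds for each 'Yes' example and fails for each 'No' one.
(11, 6) — 11+6 = 17, hence Yes. (10, 5) — 10+5 = 15, hence Yes.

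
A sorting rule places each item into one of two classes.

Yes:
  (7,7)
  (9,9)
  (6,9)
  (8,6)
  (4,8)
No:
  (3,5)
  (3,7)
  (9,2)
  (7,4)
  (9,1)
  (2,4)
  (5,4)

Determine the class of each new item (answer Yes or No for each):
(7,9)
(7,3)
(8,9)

Yes, No, Yes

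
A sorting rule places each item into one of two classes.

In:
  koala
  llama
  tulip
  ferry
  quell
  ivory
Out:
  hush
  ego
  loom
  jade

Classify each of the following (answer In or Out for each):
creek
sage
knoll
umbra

In, Out, In, In

The rule appears to be: length 5.
creek: In (length 5).
sage: Out (length 4).
knoll: In (length 5).
umbra: In (length 5).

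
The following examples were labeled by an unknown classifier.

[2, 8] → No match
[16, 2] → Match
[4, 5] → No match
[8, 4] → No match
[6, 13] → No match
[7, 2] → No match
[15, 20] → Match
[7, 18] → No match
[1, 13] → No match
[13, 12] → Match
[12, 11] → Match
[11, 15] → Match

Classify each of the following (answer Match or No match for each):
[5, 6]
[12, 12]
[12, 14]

No match, Match, Match

The common property of the 'Match' items is: first ≥ 11. No 'No match' item has it.
[5, 6]: first 5 — doesn't match, so No match.
[12, 12]: first 12 — qualifies, so Match.
[12, 14]: first 12 — qualifies, so Match.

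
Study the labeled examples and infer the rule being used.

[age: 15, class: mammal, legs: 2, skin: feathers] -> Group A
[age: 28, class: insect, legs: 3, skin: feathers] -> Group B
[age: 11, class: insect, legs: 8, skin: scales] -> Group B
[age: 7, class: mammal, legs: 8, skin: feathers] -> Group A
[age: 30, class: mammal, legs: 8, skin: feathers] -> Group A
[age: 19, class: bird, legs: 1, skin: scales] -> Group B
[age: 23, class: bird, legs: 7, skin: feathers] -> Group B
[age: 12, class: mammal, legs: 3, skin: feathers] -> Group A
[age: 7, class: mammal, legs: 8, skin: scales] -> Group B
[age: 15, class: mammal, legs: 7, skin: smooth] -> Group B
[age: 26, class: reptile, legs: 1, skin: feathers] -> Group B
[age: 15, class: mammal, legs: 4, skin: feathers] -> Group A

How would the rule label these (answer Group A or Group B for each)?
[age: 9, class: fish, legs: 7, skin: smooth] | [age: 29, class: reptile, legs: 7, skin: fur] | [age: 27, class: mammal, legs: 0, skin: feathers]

Rule: class is mammal AND skin is feathers. This holds for each 'Group A' example and fails for each 'Group B' one.
[age: 9, class: fish, legs: 7, skin: smooth] — class is fish, skin is smooth, hence Group B. [age: 29, class: reptile, legs: 7, skin: fur] — class is reptile, skin is fur, hence Group B. [age: 27, class: mammal, legs: 0, skin: feathers] — class is mammal, skin is feathers, hence Group A.

Group B, Group B, Group A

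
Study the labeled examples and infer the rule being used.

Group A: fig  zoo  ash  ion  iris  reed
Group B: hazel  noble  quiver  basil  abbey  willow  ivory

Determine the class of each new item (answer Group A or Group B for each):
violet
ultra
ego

The pattern is that an item is 'Group A' exactly when: length ≤ 4.
violet: length 6, does not fit → Group B. ultra: length 5, does not fit → Group B. ego: length 3, matches → Group A.

Group B, Group B, Group A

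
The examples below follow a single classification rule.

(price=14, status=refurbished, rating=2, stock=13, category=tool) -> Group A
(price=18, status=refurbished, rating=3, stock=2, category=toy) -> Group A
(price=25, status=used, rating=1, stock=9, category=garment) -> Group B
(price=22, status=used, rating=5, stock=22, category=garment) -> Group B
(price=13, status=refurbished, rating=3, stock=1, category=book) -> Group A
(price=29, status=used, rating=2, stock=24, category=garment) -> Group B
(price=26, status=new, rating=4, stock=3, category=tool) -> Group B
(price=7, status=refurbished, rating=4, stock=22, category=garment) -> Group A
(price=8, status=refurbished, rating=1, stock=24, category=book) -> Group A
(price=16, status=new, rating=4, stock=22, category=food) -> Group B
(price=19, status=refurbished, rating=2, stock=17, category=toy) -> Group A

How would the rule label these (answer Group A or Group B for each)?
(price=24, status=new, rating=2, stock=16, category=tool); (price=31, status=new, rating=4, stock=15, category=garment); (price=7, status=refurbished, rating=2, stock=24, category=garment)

Group B, Group B, Group A

All 'Group A' examples share one property — status is refurbished — and every 'Group B' example lacks it.
(price=24, status=new, rating=2, stock=16, category=tool) — status is new, hence Group B. (price=31, status=new, rating=4, stock=15, category=garment) — status is new, hence Group B. (price=7, status=refurbished, rating=2, stock=24, category=garment) — status is refurbished, hence Group A.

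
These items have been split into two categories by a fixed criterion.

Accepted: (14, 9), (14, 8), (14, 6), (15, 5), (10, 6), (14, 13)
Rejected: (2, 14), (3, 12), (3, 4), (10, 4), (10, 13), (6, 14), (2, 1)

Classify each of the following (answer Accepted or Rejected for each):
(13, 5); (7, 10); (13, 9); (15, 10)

Accepted, Rejected, Accepted, Accepted

Rule: first > second AND sum ≥ 15. This holds for each 'Accepted' example and fails for each 'Rejected' one.
(13, 5): 13 > 5, 13+5 = 18 — checks out, so Accepted. (7, 10): 7 < 10, 7+10 = 17 — does not satisfy this, so Rejected. (13, 9): 13 > 9, 13+9 = 22 — checks out, so Accepted. (15, 10): 15 > 10, 15+10 = 25 — checks out, so Accepted.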